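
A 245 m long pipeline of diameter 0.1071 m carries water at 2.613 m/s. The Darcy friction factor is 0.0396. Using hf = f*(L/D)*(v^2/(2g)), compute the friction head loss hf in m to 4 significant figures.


hf = 0.0396 * (245/0.1071) * (2.613^2 / (2*9.81))
hf = 31.52 m
Therefore the friction head loss hf = 31.52 m.


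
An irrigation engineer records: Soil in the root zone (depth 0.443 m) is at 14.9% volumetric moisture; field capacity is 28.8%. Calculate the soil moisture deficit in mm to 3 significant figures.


Approach: apply the soil moisture deficit relation, SMD = (FC - theta)/100 * depth * 1000.
SMD = (28.8 - 14.9)/100 * 0.443 * 1000 = 61.6 mm
Therefore the soil moisture deficit = 61.6 mm.


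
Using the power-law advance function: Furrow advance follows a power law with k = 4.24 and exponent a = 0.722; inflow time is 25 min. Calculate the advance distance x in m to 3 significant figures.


Approach: apply the power-law advance function, x = k*t^a.
x = 4.24 * 25^0.722 = 43.3 m
Therefore the advance distance x = 43.3 m.


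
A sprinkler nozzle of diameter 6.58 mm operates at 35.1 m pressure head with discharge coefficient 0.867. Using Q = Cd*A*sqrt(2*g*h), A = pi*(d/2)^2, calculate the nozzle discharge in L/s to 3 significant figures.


A = pi*(6.58e-3/2)^2 = 3.4005e-05 m^2
Q = 0.867 * 3.4005e-05 * sqrt(2*9.81*35.1) * 1000 = 0.774 L/s
Therefore the nozzle discharge = 0.774 L/s.


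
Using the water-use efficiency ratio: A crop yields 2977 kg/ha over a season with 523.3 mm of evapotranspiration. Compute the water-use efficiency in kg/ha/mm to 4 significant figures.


Approach: apply the water-use efficiency ratio, WUE = yield/ET.
WUE = 2977 / 523.3 = 5.689 kg/ha/mm
Therefore the water-use efficiency = 5.689 kg/ha/mm.


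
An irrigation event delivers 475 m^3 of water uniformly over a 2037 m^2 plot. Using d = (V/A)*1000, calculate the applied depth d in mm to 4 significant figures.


d = (475 / 2037) * 1000 = 233.2 mm
Therefore the applied depth d = 233.2 mm.


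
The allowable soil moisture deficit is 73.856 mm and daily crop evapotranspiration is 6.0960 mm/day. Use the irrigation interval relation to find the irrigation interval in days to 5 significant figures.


Approach: apply the irrigation interval relation, interval = SMD / ETc.
interval = 73.856 / 6.0960 = 12.115 days
Therefore the irrigation interval = 12.115 days.


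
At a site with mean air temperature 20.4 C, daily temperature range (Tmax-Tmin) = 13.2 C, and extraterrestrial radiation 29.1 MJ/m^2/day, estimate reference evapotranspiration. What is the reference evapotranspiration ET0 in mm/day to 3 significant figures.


Approach: apply the Hargreaves-Samani method, ET0 = 0.0023*(Tmean+17.8)*sqrt(Tmax-Tmin)*0.408*Ra.
ET0 = 0.0023*(20.4+17.8)*sqrt(13.2)*0.408*29.1 = 3.79 mm/day
Therefore the reference evapotranspiration ET0 = 3.79 mm/day.


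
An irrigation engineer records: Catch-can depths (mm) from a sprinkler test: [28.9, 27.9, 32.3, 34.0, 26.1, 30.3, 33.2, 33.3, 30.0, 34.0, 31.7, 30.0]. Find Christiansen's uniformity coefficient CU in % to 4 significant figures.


Approach: apply Christiansen's uniformity coefficient, CU = (1 - mean_abs_deviation/mean)*100.
mean = 30.9750 mm
mean |d_i - mean| = 2.10833 mm
CU = (1 - 2.10833/30.9750)*100 = 93.19 %
Therefore Christiansen's uniformity coefficient CU = 93.19 %.


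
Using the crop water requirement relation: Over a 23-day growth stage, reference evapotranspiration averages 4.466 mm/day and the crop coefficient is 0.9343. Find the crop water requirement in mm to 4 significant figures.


Approach: apply the crop water requirement relation, CWR = ET0 * Kc * days.
CWR = 4.466 * 0.9343 * 23 = 95.97 mm
Therefore the crop water requirement = 95.97 mm.


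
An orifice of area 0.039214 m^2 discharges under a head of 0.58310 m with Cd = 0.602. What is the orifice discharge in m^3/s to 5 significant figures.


Approach: apply the orifice equation, Q = Cd*A*sqrt(2*g*h).
Q = 0.602 * 0.039214 * sqrt(2*9.81*0.58310) = 0.079847 m^3/s
Therefore the orifice discharge = 0.079847 m^3/s.


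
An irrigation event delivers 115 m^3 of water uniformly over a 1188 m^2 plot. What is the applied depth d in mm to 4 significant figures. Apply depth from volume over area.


Approach: apply depth from volume over area, d = (V/A)*1000.
d = (115 / 1188) * 1000 = 96.80 mm
Therefore the applied depth d = 96.80 mm.


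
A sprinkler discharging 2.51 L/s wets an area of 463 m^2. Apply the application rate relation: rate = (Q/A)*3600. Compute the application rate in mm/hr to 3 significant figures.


rate = (2.51 / 463) * 3600 = 19.5 mm/hr
Therefore the application rate = 19.5 mm/hr.


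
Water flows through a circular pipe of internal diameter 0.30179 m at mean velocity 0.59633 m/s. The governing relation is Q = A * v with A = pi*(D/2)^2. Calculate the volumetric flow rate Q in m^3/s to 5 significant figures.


A = pi*(0.30179/2)^2 = 0.07153187 m^2
Q = 0.07153187 * 0.59633 = 0.042657 m^3/s
Therefore the volumetric flow rate Q = 0.042657 m^3/s.


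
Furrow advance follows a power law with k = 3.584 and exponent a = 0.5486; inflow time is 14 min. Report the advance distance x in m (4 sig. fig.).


Approach: apply the power-law advance function, x = k*t^a.
x = 3.584 * 14^0.5486 = 15.25 m
Therefore the advance distance x = 15.25 m.


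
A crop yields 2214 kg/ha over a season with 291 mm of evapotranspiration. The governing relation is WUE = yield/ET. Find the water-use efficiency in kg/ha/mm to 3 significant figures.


WUE = 2214 / 291 = 7.61 kg/ha/mm
Therefore the water-use efficiency = 7.61 kg/ha/mm.


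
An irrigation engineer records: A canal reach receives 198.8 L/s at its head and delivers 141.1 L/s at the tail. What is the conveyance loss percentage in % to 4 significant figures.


Approach: apply the conveyance loss ratio, loss% = ((Q_head - Q_tail)/Q_head)*100.
loss = ((198.8 - 141.1)/198.8)*100 = 29.02 %
Therefore the conveyance loss percentage = 29.02 %.


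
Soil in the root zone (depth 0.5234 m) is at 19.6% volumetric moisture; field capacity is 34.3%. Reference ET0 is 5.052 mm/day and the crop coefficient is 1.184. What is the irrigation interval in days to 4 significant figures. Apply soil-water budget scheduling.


Approach: apply soil-water budget scheduling, SMD = (FC-theta)/100*depth*1000; ETc = ET0*Kc; interval = SMD/ETc.
Step 1 — soil moisture deficit:
  SMD = (34.3 - 19.6)/100 * 0.5234 * 1000 = 76.9398 mm
Step 2 — daily crop ET (ETc = ET0*Kc):
  ETc = 5.052 * 1.184 = 5.98157 mm/day
Step 3 — irrigation interval (SMD/ETc):
  interval = 76.9398 / 5.98157 = 12.86 days
Therefore the irrigation interval = 12.86 days.


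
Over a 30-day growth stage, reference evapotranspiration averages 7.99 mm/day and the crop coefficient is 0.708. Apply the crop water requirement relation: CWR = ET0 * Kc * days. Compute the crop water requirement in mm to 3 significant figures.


CWR = 7.99 * 0.708 * 30 = 170 mm
Therefore the crop water requirement = 170 mm.


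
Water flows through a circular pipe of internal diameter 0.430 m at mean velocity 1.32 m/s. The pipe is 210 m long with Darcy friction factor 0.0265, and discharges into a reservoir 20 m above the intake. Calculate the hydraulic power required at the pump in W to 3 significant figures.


Approach: apply continuity + Darcy-Weisbach + hydraulic power, Q = A*v; hf = f*(L/D)*(v^2/(2g)); H = static + hf; P = rho*g*Q*H.
Step 1 — flow rate (continuity, Q = A*v):
  A = pi*(0.430/2)^2 = 0.14522 m^2
  Q = 0.14522 * 1.32 = 0.19169 m^3/s
Step 2 — friction head loss (Darcy-Weisbach):
  hf = 0.0265 * (210/0.430) * (1.32^2 / (2*9.81))
  hf = 1.1493 m
Step 3 — total head: H = 20 + 1.1493 = 21.149 m
Step 4 — hydraulic power (P = rho*g*Q*H):
  P = 1000 * 9.81 * 0.19169 * 21.149 = 39800 W
Therefore the hydraulic power required at the pump = 39800 W.


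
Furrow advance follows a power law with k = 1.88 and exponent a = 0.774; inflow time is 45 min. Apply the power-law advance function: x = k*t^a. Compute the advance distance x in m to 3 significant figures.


x = 1.88 * 45^0.774 = 35.8 m
Therefore the advance distance x = 35.8 m.


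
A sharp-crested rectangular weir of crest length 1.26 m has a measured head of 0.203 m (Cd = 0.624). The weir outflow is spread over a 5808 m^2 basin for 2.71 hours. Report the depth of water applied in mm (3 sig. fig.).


Approach: apply the rectangular weir equation with a volume-to-depth conversion, Q = (2/3)*Cd*L*sqrt(2g)*H^1.5; d = Q*t/A * 1000.
Step 1 — weir discharge:
  Q = (2/3)*0.624*1.26*sqrt(2*9.81)*0.203^1.5 = 0.21235 m^3/s
Step 2 — volume: V = 0.21235 * 2.71*3600 = 2071.7 m^3
Step 3 — depth: d = V/A * 1000 = 2071.7/5808 * 1000 = 357 mm
Therefore the depth of water applied = 357 mm.


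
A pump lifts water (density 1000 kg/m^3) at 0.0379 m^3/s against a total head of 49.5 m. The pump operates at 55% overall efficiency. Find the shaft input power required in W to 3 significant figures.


Approach: apply hydraulic power then efficiency conversion, P = rho*g*Q*H; P_in = P/eta.
Step 1 — hydraulic power (P = rho*g*Q*H):
  P = 1000 * 9.81 * 0.0379 * 49.5 = 18404 W
Step 2 — input power: P_in = P/eta = 18404 / 0.55 = 33500 W
Therefore the shaft input power required = 33500 W.


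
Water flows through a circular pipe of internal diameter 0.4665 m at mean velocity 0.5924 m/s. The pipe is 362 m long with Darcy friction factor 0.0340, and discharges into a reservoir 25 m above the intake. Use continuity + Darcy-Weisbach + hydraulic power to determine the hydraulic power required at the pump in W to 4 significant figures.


Approach: apply continuity + Darcy-Weisbach + hydraulic power, Q = A*v; hf = f*(L/D)*(v^2/(2g)); H = static + hf; P = rho*g*Q*H.
Step 1 — flow rate (continuity, Q = A*v):
  A = pi*(0.4665/2)^2 = 0.170920 m^2
  Q = 0.170920 * 0.5924 = 0.101253 m^3/s
Step 2 — friction head loss (Darcy-Weisbach):
  hf = 0.0340 * (362/0.4665) * (0.5924^2 / (2*9.81))
  hf = 0.471918 m
Step 3 — total head: H = 25 + 0.471918 = 25.4719 m
Step 4 — hydraulic power (P = rho*g*Q*H):
  P = 1000 * 9.81 * 0.101253 * 25.4719 = 25300 W
Therefore the hydraulic power required at the pump = 25300 W.


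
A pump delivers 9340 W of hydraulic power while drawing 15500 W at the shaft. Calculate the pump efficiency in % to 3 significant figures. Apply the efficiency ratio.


Approach: apply the efficiency ratio, eta = (P_out/P_in)*100.
eta = (9340 / 15500) * 100 = 60.3 %
Therefore the pump efficiency = 60.3 %.


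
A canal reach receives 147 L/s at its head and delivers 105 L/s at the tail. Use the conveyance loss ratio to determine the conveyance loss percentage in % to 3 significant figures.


Approach: apply the conveyance loss ratio, loss% = ((Q_head - Q_tail)/Q_head)*100.
loss = ((147 - 105)/147)*100 = 28.6 %
Therefore the conveyance loss percentage = 28.6 %.


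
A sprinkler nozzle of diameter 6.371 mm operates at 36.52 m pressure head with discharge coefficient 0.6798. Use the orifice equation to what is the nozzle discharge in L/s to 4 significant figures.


Approach: apply the orifice equation, Q = Cd*A*sqrt(2*g*h), A = pi*(d/2)^2.
A = pi*(6.371e-3/2)^2 = 3.18790e-05 m^2
Q = 0.6798 * 3.18790e-05 * sqrt(2*9.81*36.52) * 1000 = 0.5801 L/s
Therefore the nozzle discharge = 0.5801 L/s.


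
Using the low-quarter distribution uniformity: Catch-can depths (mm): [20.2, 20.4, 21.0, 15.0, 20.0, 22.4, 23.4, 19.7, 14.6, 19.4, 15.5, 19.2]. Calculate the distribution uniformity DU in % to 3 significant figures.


Approach: apply the low-quarter distribution uniformity, DU = (mean of lowest quarter of readings / overall mean)*100.
sorted lowest 3 of 12: [14.6, 15.0, 15.5] -> mean = 15.033 mm
overall mean = 19.233 mm
DU = (15.033/19.233)*100 = 78.2 %
Therefore the distribution uniformity DU = 78.2 %.


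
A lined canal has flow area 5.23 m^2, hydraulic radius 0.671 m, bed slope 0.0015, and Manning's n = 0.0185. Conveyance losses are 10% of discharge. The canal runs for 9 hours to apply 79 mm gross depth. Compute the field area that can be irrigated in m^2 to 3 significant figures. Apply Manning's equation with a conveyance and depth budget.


Approach: apply Manning's equation with a conveyance and depth budget, Q = (1/n)*A*R^(2/3)*S^(1/2); Q_field = Q*(1-loss); Area = Q_field*t/(d/1000).
Step 1 — canal discharge (Manning's equation):
  Q = (1/0.0185) * 5.23 * 0.671^(2/3) * 0.0015^(1/2) = 8.3918 m^3/s
Step 2 — delivered flow: Q_field = 8.3918*(1 - 10/100) = 7.5527 m^3/s
Step 3 — volume delivered: V = 7.5527 * 9*3600 = 244710 m^3
Step 4 — area served: A = V / (depth/1000) = 244710 / 0.079 = 3100000 m^2
Therefore the field area that can be irrigated = 3100000 m^2.


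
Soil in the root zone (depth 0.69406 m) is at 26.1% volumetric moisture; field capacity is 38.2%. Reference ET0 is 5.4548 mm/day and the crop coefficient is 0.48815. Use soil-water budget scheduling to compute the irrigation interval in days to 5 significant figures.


Approach: apply soil-water budget scheduling, SMD = (FC-theta)/100*depth*1000; ETc = ET0*Kc; interval = SMD/ETc.
Step 1 — soil moisture deficit:
  SMD = (38.2 - 26.1)/100 * 0.69406 * 1000 = 83.98126 mm
Step 2 — daily crop ET (ETc = ET0*Kc):
  ETc = 5.4548 * 0.48815 = 2.662761 mm/day
Step 3 — irrigation interval (SMD/ETc):
  interval = 83.98126 / 2.662761 = 31.539 days
Therefore the irrigation interval = 31.539 days.


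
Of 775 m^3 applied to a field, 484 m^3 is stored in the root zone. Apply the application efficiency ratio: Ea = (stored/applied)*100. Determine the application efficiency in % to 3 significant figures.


Ea = (484/775)*100 = 62.5 %
Therefore the application efficiency = 62.5 %.


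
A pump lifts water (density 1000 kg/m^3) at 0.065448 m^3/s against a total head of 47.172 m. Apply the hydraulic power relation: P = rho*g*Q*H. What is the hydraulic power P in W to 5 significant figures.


P = 1000 * 9.81 * 0.065448 * 47.172 = 30287 W
Therefore the hydraulic power P = 30287 W.


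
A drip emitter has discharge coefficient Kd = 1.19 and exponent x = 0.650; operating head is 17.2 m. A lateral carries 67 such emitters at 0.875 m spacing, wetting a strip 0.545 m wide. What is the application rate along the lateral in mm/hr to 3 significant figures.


Approach: apply the emitter equation with a lateral mass balance, q = Kd*h^x; Q = n*q; rate = Q/(n*spacing*width).
Step 1 — single emitter flow (q = Kd*h^x):
  q = 1.19 * 17.2^0.650 = 7.5621 L/hr
Step 2 — total lateral flow: Q = 67 * 7.5621 = 506.66 L/hr
Step 3 — wetted area: A = 67 * 0.875 * 0.545 = 31.951 m^2
Step 4 — application rate: Q/A = 506.66/31.951 = 15.9 mm/hr
Therefore the application rate along the lateral = 15.9 mm/hr.


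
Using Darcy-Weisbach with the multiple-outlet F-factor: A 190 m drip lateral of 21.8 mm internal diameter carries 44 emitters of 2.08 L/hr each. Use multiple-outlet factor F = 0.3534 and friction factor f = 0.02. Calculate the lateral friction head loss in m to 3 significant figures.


Approach: apply Darcy-Weisbach with the multiple-outlet F-factor, Q = n*q/(3600*1000) m^3/s; v = Q/A; hf = F*f*(L/D)*(v^2/(2g)).
Q = 44*2.08/(3600*1000) = 2.5422e-05 m^3/s
A = pi*(21.8e-3/2)^2 = 3.7325e-04 m^2, so v = Q/A = 0.068110 m/s
hf = 0.3534*0.02*(190/0.0218)*(0.068110^2/(2*9.81)) = 0.0146 m
Therefore the lateral friction head loss = 0.0146 m.


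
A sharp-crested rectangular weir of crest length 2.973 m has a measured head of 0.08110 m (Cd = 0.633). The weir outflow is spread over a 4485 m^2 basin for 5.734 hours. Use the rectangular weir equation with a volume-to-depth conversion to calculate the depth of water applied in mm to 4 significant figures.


Approach: apply the rectangular weir equation with a volume-to-depth conversion, Q = (2/3)*Cd*L*sqrt(2g)*H^1.5; d = Q*t/A * 1000.
Step 1 — weir discharge:
  Q = (2/3)*0.633*2.973*sqrt(2*9.81)*0.08110^1.5 = 0.128348 m^3/s
Step 2 — volume: V = 0.128348 * 5.734*3600 = 2649.40 m^3
Step 3 — depth: d = V/A * 1000 = 2649.40/4485 * 1000 = 590.7 mm
Therefore the depth of water applied = 590.7 mm.


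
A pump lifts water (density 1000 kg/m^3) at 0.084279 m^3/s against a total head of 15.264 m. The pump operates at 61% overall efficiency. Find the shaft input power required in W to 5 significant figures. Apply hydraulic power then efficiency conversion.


Approach: apply hydraulic power then efficiency conversion, P = rho*g*Q*H; P_in = P/eta.
Step 1 — hydraulic power (P = rho*g*Q*H):
  P = 1000 * 9.81 * 0.084279 * 15.264 = 12619.92 W
Step 2 — input power: P_in = P/eta = 12619.92 / 0.61 = 20688 W
Therefore the shaft input power required = 20688 W.


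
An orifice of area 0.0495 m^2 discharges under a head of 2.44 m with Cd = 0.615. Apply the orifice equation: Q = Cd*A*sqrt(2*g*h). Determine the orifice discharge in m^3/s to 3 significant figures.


Q = 0.615 * 0.0495 * sqrt(2*9.81*2.44) = 0.211 m^3/s
Therefore the orifice discharge = 0.211 m^3/s.


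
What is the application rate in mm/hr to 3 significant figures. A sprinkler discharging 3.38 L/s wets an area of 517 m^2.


Approach: apply the application rate relation, rate = (Q/A)*3600.
rate = (3.38 / 517) * 3600 = 23.5 mm/hr
Therefore the application rate = 23.5 mm/hr.


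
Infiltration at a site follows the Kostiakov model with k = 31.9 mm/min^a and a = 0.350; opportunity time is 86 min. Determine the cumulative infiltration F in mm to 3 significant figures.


Approach: apply the Kostiakov infiltration equation, F = k*t^a.
F = 31.9 * 86^0.350 = 152 mm
Therefore the cumulative infiltration F = 152 mm.


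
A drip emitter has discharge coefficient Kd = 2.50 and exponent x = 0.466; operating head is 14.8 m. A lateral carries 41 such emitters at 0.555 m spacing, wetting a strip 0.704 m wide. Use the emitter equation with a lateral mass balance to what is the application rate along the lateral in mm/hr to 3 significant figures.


Approach: apply the emitter equation with a lateral mass balance, q = Kd*h^x; Q = n*q; rate = Q/(n*spacing*width).
Step 1 — single emitter flow (q = Kd*h^x):
  q = 2.50 * 14.8^0.466 = 8.7757 L/hr
Step 2 — total lateral flow: Q = 41 * 8.7757 = 359.80 L/hr
Step 3 — wetted area: A = 41 * 0.555 * 0.704 = 16.020 m^2
Step 4 — application rate: Q/A = 359.80/16.020 = 22.5 mm/hr
Therefore the application rate along the lateral = 22.5 mm/hr.


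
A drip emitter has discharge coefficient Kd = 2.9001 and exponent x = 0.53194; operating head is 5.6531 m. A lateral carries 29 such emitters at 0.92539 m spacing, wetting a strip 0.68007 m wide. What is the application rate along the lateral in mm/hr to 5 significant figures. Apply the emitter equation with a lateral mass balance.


Approach: apply the emitter equation with a lateral mass balance, q = Kd*h^x; Q = n*q; rate = Q/(n*spacing*width).
Step 1 — single emitter flow (q = Kd*h^x):
  q = 2.9001 * 5.6531^0.53194 = 7.287597 L/hr
Step 2 — total lateral flow: Q = 29 * 7.287597 = 211.3403 L/hr
Step 3 — wetted area: A = 29 * 0.92539 * 0.68007 = 18.25057 m^2
Step 4 — application rate: Q/A = 211.3403/18.25057 = 11.580 mm/hr
Therefore the application rate along the lateral = 11.580 mm/hr.


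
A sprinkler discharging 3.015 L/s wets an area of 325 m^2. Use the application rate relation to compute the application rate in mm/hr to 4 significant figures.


Approach: apply the application rate relation, rate = (Q/A)*3600.
rate = (3.015 / 325) * 3600 = 33.40 mm/hr
Therefore the application rate = 33.40 mm/hr.


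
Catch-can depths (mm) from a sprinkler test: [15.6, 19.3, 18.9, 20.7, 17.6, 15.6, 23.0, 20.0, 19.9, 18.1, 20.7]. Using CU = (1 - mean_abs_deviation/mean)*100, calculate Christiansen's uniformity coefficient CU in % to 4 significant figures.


mean = 19.0364 mm
mean |d_i - mean| = 1.70579 mm
CU = (1 - 1.70579/19.0364)*100 = 91.04 %
Therefore Christiansen's uniformity coefficient CU = 91.04 %.


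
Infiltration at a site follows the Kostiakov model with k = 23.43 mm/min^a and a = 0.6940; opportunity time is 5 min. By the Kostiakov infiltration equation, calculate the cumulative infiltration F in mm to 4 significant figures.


Approach: apply the Kostiakov infiltration equation, F = k*t^a.
F = 23.43 * 5^0.6940 = 71.59 mm
Therefore the cumulative infiltration F = 71.59 mm.


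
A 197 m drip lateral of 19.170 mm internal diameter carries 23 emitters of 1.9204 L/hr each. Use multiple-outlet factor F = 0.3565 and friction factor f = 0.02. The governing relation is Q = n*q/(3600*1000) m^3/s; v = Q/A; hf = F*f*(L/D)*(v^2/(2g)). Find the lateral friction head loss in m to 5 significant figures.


Q = 23*1.9204/(3600*1000) = 1.226922e-05 m^3/s
A = pi*(19.170e-3/2)^2 = 2.886251e-04 m^2, so v = Q/A = 0.04250920 m/s
hf = 0.3565*0.02*(197/0.019170)*(0.04250920^2/(2*9.81)) = 0.0067484 m
Therefore the lateral friction head loss = 0.0067484 m.


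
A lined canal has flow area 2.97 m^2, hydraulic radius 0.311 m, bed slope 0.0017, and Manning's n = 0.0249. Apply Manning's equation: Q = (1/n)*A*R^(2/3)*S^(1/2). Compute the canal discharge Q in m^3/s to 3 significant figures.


Q = (1/0.0249) * 2.97 * 0.311^(2/3) * 0.0017^(1/2) = 2.26 m^3/s
Therefore the canal discharge Q = 2.26 m^3/s.


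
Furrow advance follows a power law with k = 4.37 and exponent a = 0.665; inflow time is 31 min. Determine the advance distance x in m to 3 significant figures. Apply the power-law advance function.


Approach: apply the power-law advance function, x = k*t^a.
x = 4.37 * 31^0.665 = 42.9 m
Therefore the advance distance x = 42.9 m.


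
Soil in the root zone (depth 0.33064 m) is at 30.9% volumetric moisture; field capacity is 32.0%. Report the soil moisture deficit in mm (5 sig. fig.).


Approach: apply the soil moisture deficit relation, SMD = (FC - theta)/100 * depth * 1000.
SMD = (32.0 - 30.9)/100 * 0.33064 * 1000 = 3.6370 mm
Therefore the soil moisture deficit = 3.6370 mm.


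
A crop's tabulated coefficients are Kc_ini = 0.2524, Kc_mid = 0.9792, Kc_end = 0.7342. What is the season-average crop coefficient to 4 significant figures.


Approach: apply a simple seasonal average, Kc_avg = (Kc_ini + Kc_mid + Kc_end)/3.
Kc_avg = (0.2524 + 0.9792 + 0.7342)/3 = 0.6553
Therefore the season-average crop coefficient = 0.6553.


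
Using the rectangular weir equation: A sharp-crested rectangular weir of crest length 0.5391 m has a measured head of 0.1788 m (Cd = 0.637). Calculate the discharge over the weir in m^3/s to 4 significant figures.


Approach: apply the rectangular weir equation, Q = (2/3)*Cd*L*sqrt(2g)*H^1.5.
Q = (2/3)*0.637*0.5391*sqrt(2*9.81)*0.1788^1.5 = 0.07667 m^3/s
Therefore the discharge over the weir = 0.07667 m^3/s.


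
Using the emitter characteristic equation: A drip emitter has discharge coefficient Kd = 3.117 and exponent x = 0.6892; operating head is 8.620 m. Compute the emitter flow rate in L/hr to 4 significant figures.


Approach: apply the emitter characteristic equation, q = Kd * h^x.
q = 3.117 * 8.620^0.6892 = 13.76 L/hr
Therefore the emitter flow rate = 13.76 L/hr.


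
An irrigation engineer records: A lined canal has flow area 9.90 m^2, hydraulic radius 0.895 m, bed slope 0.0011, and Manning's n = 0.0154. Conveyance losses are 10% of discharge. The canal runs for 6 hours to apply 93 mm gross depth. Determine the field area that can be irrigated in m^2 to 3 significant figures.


Approach: apply Manning's equation with a conveyance and depth budget, Q = (1/n)*A*R^(2/3)*S^(1/2); Q_field = Q*(1-loss); Area = Q_field*t/(d/1000).
Step 1 — canal discharge (Manning's equation):
  Q = (1/0.0154) * 9.90 * 0.895^(2/3) * 0.0011^(1/2) = 19.801 m^3/s
Step 2 — delivered flow: Q_field = 19.801*(1 - 10/100) = 17.821 m^3/s
Step 3 — volume delivered: V = 17.821 * 6*3600 = 384940 m^3
Step 4 — area served: A = V / (depth/1000) = 384940 / 0.093 = 4140000 m^2
Therefore the field area that can be irrigated = 4140000 m^2.


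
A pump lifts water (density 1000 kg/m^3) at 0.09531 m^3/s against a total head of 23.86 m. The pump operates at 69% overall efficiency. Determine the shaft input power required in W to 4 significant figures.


Approach: apply hydraulic power then efficiency conversion, P = rho*g*Q*H; P_in = P/eta.
Step 1 — hydraulic power (P = rho*g*Q*H):
  P = 1000 * 9.81 * 0.09531 * 23.86 = 22308.9 W
Step 2 — input power: P_in = P/eta = 22308.9 / 0.69 = 32330 W
Therefore the shaft input power required = 32330 W.


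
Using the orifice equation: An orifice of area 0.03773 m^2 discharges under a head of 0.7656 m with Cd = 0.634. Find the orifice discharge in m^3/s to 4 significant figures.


Approach: apply the orifice equation, Q = Cd*A*sqrt(2*g*h).
Q = 0.634 * 0.03773 * sqrt(2*9.81*0.7656) = 0.09271 m^3/s
Therefore the orifice discharge = 0.09271 m^3/s.


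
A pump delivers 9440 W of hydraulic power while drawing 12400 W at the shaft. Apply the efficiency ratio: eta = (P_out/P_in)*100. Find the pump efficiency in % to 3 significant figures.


eta = (9440 / 12400) * 100 = 76.1 %
Therefore the pump efficiency = 76.1 %.


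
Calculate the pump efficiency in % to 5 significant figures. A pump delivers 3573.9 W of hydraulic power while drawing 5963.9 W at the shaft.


Approach: apply the efficiency ratio, eta = (P_out/P_in)*100.
eta = (3573.9 / 5963.9) * 100 = 59.926 %
Therefore the pump efficiency = 59.926 %.


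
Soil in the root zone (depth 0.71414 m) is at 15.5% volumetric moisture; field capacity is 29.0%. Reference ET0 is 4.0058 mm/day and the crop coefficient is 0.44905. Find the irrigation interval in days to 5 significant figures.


Approach: apply soil-water budget scheduling, SMD = (FC-theta)/100*depth*1000; ETc = ET0*Kc; interval = SMD/ETc.
Step 1 — soil moisture deficit:
  SMD = (29.0 - 15.5)/100 * 0.71414 * 1000 = 96.40890 mm
Step 2 — daily crop ET (ETc = ET0*Kc):
  ETc = 4.0058 * 0.44905 = 1.798804 mm/day
Step 3 — irrigation interval (SMD/ETc):
  interval = 96.40890 / 1.798804 = 53.596 days
Therefore the irrigation interval = 53.596 days.


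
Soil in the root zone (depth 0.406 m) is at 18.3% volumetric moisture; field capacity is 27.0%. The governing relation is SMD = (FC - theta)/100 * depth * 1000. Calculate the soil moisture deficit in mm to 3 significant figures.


SMD = (27.0 - 18.3)/100 * 0.406 * 1000 = 35.3 mm
Therefore the soil moisture deficit = 35.3 mm.


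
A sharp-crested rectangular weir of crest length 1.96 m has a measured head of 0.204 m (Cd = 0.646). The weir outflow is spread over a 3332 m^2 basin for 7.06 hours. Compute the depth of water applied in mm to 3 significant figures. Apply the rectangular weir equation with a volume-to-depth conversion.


Approach: apply the rectangular weir equation with a volume-to-depth conversion, Q = (2/3)*Cd*L*sqrt(2g)*H^1.5; d = Q*t/A * 1000.
Step 1 — weir discharge:
  Q = (2/3)*0.646*1.96*sqrt(2*9.81)*0.204^1.5 = 0.34450 m^3/s
Step 2 — volume: V = 0.34450 * 7.06*3600 = 8755.9 m^3
Step 3 — depth: d = V/A * 1000 = 8755.9/3332 * 1000 = 2630 mm
Therefore the depth of water applied = 2630 mm.


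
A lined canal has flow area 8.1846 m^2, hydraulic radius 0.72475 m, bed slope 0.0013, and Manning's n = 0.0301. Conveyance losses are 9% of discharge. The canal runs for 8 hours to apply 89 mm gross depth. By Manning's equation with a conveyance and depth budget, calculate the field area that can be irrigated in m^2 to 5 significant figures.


Approach: apply Manning's equation with a conveyance and depth budget, Q = (1/n)*A*R^(2/3)*S^(1/2); Q_field = Q*(1-loss); Area = Q_field*t/(d/1000).
Step 1 — canal discharge (Manning's equation):
  Q = (1/0.0301) * 8.1846 * 0.72475^(2/3) * 0.0013^(1/2) = 7.910333 m^3/s
Step 2 — delivered flow: Q_field = 7.910333*(1 - 9/100) = 7.198403 m^3/s
Step 3 — volume delivered: V = 7.198403 * 8*3600 = 207314.0 m^3
Step 4 — area served: A = V / (depth/1000) = 207314.0 / 0.089 = 2329400 m^2
Therefore the field area that can be irrigated = 2329400 m^2.


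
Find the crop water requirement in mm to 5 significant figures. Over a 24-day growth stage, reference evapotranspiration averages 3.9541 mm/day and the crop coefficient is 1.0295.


Approach: apply the crop water requirement relation, CWR = ET0 * Kc * days.
CWR = 3.9541 * 1.0295 * 24 = 97.698 mm
Therefore the crop water requirement = 97.698 mm.


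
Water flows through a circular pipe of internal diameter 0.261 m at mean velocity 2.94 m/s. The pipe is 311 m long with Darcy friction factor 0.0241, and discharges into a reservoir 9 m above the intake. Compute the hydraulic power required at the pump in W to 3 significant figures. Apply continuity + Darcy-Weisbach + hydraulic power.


Approach: apply continuity + Darcy-Weisbach + hydraulic power, Q = A*v; hf = f*(L/D)*(v^2/(2g)); H = static + hf; P = rho*g*Q*H.
Step 1 — flow rate (continuity, Q = A*v):
  A = pi*(0.261/2)^2 = 0.053502 m^2
  Q = 0.053502 * 2.94 = 0.15730 m^3/s
Step 2 — friction head loss (Darcy-Weisbach):
  hf = 0.0241 * (311/0.261) * (2.94^2 / (2*9.81))
  hf = 12.651 m
Step 3 — total head: H = 9 + 12.651 = 21.651 m
Step 4 — hydraulic power (P = rho*g*Q*H):
  P = 1000 * 9.81 * 0.15730 * 21.651 = 33400 W
Therefore the hydraulic power required at the pump = 33400 W.


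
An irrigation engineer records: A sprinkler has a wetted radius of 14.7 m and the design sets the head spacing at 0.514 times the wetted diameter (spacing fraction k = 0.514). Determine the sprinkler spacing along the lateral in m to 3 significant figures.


Approach: apply the sprinkler spacing rule (spacing as a fraction of wetted diameter), S = k*(2*R).
S = 0.514 * (2 * 14.7) = 15.1 m
Therefore the sprinkler spacing along the lateral = 15.1 m.


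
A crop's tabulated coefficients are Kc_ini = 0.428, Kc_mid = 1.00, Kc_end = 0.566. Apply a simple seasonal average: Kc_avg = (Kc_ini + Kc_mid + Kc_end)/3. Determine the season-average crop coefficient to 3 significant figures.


Kc_avg = (0.428 + 1.00 + 0.566)/3 = 0.665
Therefore the season-average crop coefficient = 0.665.


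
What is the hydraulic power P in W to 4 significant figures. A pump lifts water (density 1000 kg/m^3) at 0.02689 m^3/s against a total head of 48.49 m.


Approach: apply the hydraulic power relation, P = rho*g*Q*H.
P = 1000 * 9.81 * 0.02689 * 48.49 = 12790 W
Therefore the hydraulic power P = 12790 W.


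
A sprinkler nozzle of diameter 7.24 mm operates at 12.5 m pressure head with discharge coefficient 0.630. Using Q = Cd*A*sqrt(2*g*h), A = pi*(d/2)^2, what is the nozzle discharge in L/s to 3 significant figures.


A = pi*(7.24e-3/2)^2 = 4.1169e-05 m^2
Q = 0.630 * 4.1169e-05 * sqrt(2*9.81*12.5) * 1000 = 0.406 L/s
Therefore the nozzle discharge = 0.406 L/s.


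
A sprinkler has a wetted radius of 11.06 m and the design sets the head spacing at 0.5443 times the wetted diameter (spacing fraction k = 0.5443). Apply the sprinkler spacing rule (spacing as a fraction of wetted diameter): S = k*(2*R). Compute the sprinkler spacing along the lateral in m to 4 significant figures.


S = 0.5443 * (2 * 11.06) = 12.04 m
Therefore the sprinkler spacing along the lateral = 12.04 m.


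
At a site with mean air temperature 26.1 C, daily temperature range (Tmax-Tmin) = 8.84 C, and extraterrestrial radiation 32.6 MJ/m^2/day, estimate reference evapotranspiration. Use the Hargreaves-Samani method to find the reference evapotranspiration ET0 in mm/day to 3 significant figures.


Approach: apply the Hargreaves-Samani method, ET0 = 0.0023*(Tmean+17.8)*sqrt(Tmax-Tmin)*0.408*Ra.
ET0 = 0.0023*(26.1+17.8)*sqrt(8.84)*0.408*32.6 = 3.99 mm/day
Therefore the reference evapotranspiration ET0 = 3.99 mm/day.


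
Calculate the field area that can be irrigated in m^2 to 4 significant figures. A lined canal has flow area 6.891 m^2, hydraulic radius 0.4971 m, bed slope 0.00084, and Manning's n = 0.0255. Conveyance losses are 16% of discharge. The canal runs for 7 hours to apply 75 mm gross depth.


Approach: apply Manning's equation with a conveyance and depth budget, Q = (1/n)*A*R^(2/3)*S^(1/2); Q_field = Q*(1-loss); Area = Q_field*t/(d/1000).
Step 1 — canal discharge (Manning's equation):
  Q = (1/0.0255) * 6.891 * 0.4971^(2/3) * 0.00084^(1/2) = 4.91486 m^3/s
Step 2 — delivered flow: Q_field = 4.91486*(1 - 16/100) = 4.12848 m^3/s
Step 3 — volume delivered: V = 4.12848 * 7*3600 = 104038 m^3
Step 4 — area served: A = V / (depth/1000) = 104038 / 0.075 = 1387000 m^2
Therefore the field area that can be irrigated = 1387000 m^2.


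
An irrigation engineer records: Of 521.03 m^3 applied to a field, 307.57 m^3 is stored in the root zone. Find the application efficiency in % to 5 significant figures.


Approach: apply the application efficiency ratio, Ea = (stored/applied)*100.
Ea = (307.57/521.03)*100 = 59.031 %
Therefore the application efficiency = 59.031 %.


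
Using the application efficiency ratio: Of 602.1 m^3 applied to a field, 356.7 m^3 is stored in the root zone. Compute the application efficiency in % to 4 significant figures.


Approach: apply the application efficiency ratio, Ea = (stored/applied)*100.
Ea = (356.7/602.1)*100 = 59.24 %
Therefore the application efficiency = 59.24 %.


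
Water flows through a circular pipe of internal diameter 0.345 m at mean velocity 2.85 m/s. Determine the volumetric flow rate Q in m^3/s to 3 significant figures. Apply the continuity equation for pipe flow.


Approach: apply the continuity equation for pipe flow, Q = A * v with A = pi*(D/2)^2.
A = pi*(0.345/2)^2 = 0.093482 m^2
Q = 0.093482 * 2.85 = 0.266 m^3/s
Therefore the volumetric flow rate Q = 0.266 m^3/s.


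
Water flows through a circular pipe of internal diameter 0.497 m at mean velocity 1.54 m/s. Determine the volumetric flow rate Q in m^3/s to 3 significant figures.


Approach: apply the continuity equation for pipe flow, Q = A * v with A = pi*(D/2)^2.
A = pi*(0.497/2)^2 = 0.19400 m^2
Q = 0.19400 * 1.54 = 0.299 m^3/s
Therefore the volumetric flow rate Q = 0.299 m^3/s.


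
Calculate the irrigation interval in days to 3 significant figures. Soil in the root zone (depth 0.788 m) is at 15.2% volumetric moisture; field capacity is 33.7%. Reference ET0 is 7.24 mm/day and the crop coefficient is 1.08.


Approach: apply soil-water budget scheduling, SMD = (FC-theta)/100*depth*1000; ETc = ET0*Kc; interval = SMD/ETc.
Step 1 — soil moisture deficit:
  SMD = (33.7 - 15.2)/100 * 0.788 * 1000 = 145.78 mm
Step 2 — daily crop ET (ETc = ET0*Kc):
  ETc = 7.24 * 1.08 = 7.8192 mm/day
Step 3 — irrigation interval (SMD/ETc):
  interval = 145.78 / 7.8192 = 18.6 days
Therefore the irrigation interval = 18.6 days.


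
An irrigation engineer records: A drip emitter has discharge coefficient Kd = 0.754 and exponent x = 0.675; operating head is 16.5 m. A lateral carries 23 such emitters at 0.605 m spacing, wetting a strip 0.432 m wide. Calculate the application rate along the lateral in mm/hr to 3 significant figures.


Approach: apply the emitter equation with a lateral mass balance, q = Kd*h^x; Q = n*q; rate = Q/(n*spacing*width).
Step 1 — single emitter flow (q = Kd*h^x):
  q = 0.754 * 16.5^0.675 = 5.0023 L/hr
Step 2 — total lateral flow: Q = 23 * 5.0023 = 115.05 L/hr
Step 3 — wetted area: A = 23 * 0.605 * 0.432 = 6.0113 m^2
Step 4 — application rate: Q/A = 115.05/6.0113 = 19.1 mm/hr
Therefore the application rate along the lateral = 19.1 mm/hr.


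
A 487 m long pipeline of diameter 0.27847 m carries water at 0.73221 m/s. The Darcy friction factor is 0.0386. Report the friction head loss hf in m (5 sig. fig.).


Approach: apply the Darcy-Weisbach equation, hf = f*(L/D)*(v^2/(2g)).
hf = 0.0386 * (487/0.27847) * (0.73221^2 / (2*9.81))
hf = 1.8446 m
Therefore the friction head loss hf = 1.8446 m.


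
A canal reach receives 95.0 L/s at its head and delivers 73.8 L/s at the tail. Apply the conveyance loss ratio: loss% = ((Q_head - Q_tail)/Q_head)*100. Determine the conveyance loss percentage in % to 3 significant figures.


loss = ((95.0 - 73.8)/95.0)*100 = 22.3 %
Therefore the conveyance loss percentage = 22.3 %.


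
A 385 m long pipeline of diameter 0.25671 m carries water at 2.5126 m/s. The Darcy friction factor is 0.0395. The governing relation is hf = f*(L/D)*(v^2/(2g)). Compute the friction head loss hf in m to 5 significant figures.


hf = 0.0395 * (385/0.25671) * (2.5126^2 / (2*9.81))
hf = 19.062 m
Therefore the friction head loss hf = 19.062 m.


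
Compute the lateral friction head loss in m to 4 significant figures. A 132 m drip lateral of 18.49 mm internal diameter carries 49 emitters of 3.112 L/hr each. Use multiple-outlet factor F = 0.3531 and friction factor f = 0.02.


Approach: apply Darcy-Weisbach with the multiple-outlet F-factor, Q = n*q/(3600*1000) m^3/s; v = Q/A; hf = F*f*(L/D)*(v^2/(2g)).
Q = 49*3.112/(3600*1000) = 4.23578e-05 m^3/s
A = pi*(18.49e-3/2)^2 = 2.68512e-04 m^2, so v = Q/A = 0.157750 m/s
hf = 0.3531*0.02*(132/0.01849)*(0.157750^2/(2*9.81)) = 0.06394 m
Therefore the lateral friction head loss = 0.06394 m.


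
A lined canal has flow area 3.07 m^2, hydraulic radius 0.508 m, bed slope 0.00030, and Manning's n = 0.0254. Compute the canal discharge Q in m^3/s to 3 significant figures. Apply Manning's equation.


Approach: apply Manning's equation, Q = (1/n)*A*R^(2/3)*S^(1/2).
Q = (1/0.0254) * 3.07 * 0.508^(2/3) * 0.00030^(1/2) = 1.33 m^3/s
Therefore the canal discharge Q = 1.33 m^3/s.


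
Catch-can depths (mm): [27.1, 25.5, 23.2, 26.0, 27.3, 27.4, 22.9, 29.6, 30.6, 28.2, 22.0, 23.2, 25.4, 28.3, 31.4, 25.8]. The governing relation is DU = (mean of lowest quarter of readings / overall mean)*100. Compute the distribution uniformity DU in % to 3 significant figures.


sorted lowest 4 of 16: [22.0, 22.9, 23.2, 23.2] -> mean = 22.825 mm
overall mean = 26.494 mm
DU = (22.825/26.494)*100 = 86.2 %
Therefore the distribution uniformity DU = 86.2 %.


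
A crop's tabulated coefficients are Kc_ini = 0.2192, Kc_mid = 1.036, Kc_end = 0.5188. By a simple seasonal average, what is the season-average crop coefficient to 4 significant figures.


Approach: apply a simple seasonal average, Kc_avg = (Kc_ini + Kc_mid + Kc_end)/3.
Kc_avg = (0.2192 + 1.036 + 0.5188)/3 = 0.5913
Therefore the season-average crop coefficient = 0.5913.


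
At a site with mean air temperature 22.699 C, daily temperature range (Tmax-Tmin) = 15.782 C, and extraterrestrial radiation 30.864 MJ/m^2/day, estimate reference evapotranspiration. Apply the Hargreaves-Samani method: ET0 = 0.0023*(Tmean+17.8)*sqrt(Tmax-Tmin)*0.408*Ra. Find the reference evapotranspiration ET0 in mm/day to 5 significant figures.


ET0 = 0.0023*(22.699+17.8)*sqrt(15.782)*0.408*30.864 = 4.6598 mm/day
Therefore the reference evapotranspiration ET0 = 4.6598 mm/day.


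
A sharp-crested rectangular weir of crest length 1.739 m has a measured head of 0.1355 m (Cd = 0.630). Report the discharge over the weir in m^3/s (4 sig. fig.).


Approach: apply the rectangular weir equation, Q = (2/3)*Cd*L*sqrt(2g)*H^1.5.
Q = (2/3)*0.630*1.739*sqrt(2*9.81)*0.1355^1.5 = 0.1614 m^3/s
Therefore the discharge over the weir = 0.1614 m^3/s.


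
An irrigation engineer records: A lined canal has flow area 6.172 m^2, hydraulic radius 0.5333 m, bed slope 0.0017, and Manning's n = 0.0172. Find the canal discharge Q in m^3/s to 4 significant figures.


Approach: apply Manning's equation, Q = (1/n)*A*R^(2/3)*S^(1/2).
Q = (1/0.0172) * 6.172 * 0.5333^(2/3) * 0.0017^(1/2) = 9.730 m^3/s
Therefore the canal discharge Q = 9.730 m^3/s.


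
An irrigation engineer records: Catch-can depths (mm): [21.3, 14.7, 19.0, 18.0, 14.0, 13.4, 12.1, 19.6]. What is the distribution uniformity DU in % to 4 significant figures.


Approach: apply the low-quarter distribution uniformity, DU = (mean of lowest quarter of readings / overall mean)*100.
sorted lowest 2 of 8: [12.1, 13.4] -> mean = 12.7500 mm
overall mean = 16.5125 mm
DU = (12.7500/16.5125)*100 = 77.21 %
Therefore the distribution uniformity DU = 77.21 %.


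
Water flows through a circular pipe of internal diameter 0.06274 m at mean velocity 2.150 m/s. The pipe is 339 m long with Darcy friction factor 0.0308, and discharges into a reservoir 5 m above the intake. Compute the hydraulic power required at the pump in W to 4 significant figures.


Approach: apply continuity + Darcy-Weisbach + hydraulic power, Q = A*v; hf = f*(L/D)*(v^2/(2g)); H = static + hf; P = rho*g*Q*H.
Step 1 — flow rate (continuity, Q = A*v):
  A = pi*(0.06274/2)^2 = 0.00309157 m^2
  Q = 0.00309157 * 2.150 = 0.00664687 m^3/s
Step 2 — friction head loss (Darcy-Weisbach):
  hf = 0.0308 * (339/0.06274) * (2.150^2 / (2*9.81))
  hf = 39.2088 m
Step 3 — total head: H = 5 + 39.2088 = 44.2088 m
Step 4 — hydraulic power (P = rho*g*Q*H):
  P = 1000 * 9.81 * 0.00664687 * 44.2088 = 2883 W
Therefore the hydraulic power required at the pump = 2883 W.
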